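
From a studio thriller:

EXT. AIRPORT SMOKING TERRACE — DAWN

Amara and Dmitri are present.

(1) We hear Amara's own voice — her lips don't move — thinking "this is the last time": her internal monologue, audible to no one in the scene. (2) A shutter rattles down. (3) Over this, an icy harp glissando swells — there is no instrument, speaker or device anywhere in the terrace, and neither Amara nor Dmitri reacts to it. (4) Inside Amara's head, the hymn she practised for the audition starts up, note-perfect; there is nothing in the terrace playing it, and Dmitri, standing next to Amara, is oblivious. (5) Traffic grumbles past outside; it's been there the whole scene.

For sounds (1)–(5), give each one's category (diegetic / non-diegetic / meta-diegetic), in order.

meta-diegetic, diegetic, non-diegetic, meta-diegetic, diegetic

Sound (1): Amara's thought-voice: a private mental sound no other character can hear, so meta-diegetic.
(2) is diegetic: the sound comes from a shutter physically present in the location.
(3) it has no source in the story world and no character can hear it — it's underscore → non-diegetic.
(4) the music is a memory playing inside Amara's mind alone; no real-world source, Dmitri can't hear it → meta-diegetic.
Sound (5): ambient/room sound belonging to the story's physical space, so diegetic.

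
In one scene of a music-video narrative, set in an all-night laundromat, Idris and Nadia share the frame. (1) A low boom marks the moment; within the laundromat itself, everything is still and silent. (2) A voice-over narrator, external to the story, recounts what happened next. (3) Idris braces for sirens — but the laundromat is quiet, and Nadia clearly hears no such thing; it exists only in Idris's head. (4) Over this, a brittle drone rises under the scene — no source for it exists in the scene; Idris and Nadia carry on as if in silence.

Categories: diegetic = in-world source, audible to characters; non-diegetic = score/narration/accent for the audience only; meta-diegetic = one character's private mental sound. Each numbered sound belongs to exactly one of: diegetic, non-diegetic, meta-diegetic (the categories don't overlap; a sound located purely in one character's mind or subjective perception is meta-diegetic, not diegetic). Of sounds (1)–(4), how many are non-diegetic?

(1) is non-diegetic: an editorial stinger — it belongs to the cut, not the story world.
(2) is non-diegetic: external voice-over — not a character, not heard by anyone in the scene.
Sound (3): Idris alone 'hears' it — an imagined sound, not present in the space, so meta-diegetic.
(4) is non-diegetic: score with no on-screen or off-screen source; it exists for the audience alone.
So 3 of the 4 are non-diegetic: (1), (2), (4).

3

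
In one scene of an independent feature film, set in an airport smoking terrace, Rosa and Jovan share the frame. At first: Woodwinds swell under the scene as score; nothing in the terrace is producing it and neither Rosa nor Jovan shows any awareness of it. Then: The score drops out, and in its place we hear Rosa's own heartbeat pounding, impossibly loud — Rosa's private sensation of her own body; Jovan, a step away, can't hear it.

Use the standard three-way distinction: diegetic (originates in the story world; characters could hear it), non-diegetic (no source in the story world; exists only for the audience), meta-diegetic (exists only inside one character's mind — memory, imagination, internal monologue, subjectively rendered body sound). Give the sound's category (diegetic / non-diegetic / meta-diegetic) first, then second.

non-diegetic, meta-diegetic

First: underscore with no in-world source, inaudible to the characters → non-diegetic.
Second: the body sound is Rosa's subjective perception alone — Jovan can't hear it → meta-diegetic.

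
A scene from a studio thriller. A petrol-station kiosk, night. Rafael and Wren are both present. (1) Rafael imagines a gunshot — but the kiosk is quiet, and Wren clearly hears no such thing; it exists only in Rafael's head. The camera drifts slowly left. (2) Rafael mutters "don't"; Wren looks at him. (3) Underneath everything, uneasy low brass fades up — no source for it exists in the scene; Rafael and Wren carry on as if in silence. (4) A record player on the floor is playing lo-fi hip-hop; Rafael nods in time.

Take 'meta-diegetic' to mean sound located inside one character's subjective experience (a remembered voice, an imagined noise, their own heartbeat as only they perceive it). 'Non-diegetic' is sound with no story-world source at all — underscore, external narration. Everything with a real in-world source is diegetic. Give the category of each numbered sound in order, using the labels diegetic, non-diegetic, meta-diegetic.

(1) is meta-diegetic: the sound is imagined by Rafael; nothing in the story world is producing it and Wren can't hear it.
(2) is diegetic: Rafael is a character speaking aloud in the scene.
Sound (3): score with no on-screen or off-screen source; it exists for the audience alone, so non-diegetic.
(4) a record player is a physical source in the scene and Rafael reacts to it → diegetic.

meta-diegetic, diegetic, non-diegetic, diegetic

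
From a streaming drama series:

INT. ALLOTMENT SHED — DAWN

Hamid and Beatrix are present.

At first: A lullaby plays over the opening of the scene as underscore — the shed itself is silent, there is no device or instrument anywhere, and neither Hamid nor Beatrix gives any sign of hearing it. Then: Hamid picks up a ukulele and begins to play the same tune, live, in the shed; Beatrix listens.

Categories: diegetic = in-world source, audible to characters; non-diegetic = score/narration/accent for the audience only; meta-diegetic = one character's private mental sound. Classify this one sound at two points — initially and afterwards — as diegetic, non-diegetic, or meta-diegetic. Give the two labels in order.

non-diegetic, diegetic

Initially: no in-world source exists and no character can hear it — underscore → non-diegetic.
Afterwards: a ukulele is now a real source in the story world and the characters hear it → diegetic.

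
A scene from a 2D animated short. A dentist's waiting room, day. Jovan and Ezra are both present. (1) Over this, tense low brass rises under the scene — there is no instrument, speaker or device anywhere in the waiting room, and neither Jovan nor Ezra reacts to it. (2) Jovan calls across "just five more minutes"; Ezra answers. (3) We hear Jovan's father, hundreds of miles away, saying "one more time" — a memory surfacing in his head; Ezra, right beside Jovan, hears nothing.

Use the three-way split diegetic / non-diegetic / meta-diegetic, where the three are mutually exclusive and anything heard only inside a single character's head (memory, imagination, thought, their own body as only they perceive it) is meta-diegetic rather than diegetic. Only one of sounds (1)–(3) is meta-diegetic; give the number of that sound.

(1) is non-diegetic: nothing in the waiting room produces it and the characters don't hear it — pure soundtrack.
Sound (2): on-screen dialogue — Jovan speaks and Ezra is there to hear, so diegetic.
(3) is meta-diegetic: the voice is a memory playing only inside Jovan's mind; Ezra can't hear it.
Only (3) is meta-diegetic.

3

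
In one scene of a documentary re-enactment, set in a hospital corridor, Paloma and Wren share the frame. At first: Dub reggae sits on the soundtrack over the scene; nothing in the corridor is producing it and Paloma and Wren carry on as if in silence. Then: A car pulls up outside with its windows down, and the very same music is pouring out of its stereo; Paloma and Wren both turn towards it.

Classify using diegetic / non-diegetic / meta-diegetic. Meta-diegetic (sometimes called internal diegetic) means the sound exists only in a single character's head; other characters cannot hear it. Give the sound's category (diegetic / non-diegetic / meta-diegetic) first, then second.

non-diegetic, diegetic

First: no in-world source exists and no character can hear it — underscore → non-diegetic.
Second: the car stereo is now a real source in the story world and the characters hear it → diegetic.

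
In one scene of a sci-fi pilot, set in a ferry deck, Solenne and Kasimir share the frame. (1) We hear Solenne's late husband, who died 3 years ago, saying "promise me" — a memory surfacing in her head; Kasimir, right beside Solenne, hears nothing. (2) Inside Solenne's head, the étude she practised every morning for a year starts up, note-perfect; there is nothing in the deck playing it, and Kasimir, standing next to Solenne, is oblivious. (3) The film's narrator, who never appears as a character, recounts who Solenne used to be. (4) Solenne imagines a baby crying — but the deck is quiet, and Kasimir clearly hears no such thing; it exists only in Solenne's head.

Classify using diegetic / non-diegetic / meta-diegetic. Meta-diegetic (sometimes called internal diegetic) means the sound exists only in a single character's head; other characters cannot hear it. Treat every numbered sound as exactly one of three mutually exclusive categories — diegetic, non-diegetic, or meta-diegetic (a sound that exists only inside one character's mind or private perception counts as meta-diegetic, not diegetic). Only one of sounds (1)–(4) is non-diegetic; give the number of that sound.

3

(1) is meta-diegetic: a remembered line, private to Solenne — not present in the room, not audible to Kasimir.
Sound (2): the music is a memory playing inside Solenne's mind alone; no real-world source, Kasimir can't hear it, so meta-diegetic.
(3) the narrator exists outside the story world, addressing only the audience → non-diegetic.
Sound (4): Solenne alone 'hears' it — an imagined sound, not present in the space, so meta-diegetic.
Only (3) is non-diegetic.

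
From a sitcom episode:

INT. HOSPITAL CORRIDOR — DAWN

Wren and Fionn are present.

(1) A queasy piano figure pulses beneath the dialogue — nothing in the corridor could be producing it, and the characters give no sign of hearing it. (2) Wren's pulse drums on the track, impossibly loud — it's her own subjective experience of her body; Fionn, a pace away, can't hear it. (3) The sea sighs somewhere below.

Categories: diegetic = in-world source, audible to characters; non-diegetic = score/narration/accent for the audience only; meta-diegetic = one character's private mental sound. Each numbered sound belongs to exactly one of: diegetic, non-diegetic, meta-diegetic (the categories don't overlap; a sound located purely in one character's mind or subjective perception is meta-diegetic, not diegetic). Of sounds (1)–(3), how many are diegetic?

Sound (1): score with no on-screen or off-screen source; it exists for the audience alone, so non-diegetic.
(2) is meta-diegetic: a subjective body sound — Wren's private perception, inaudible to Fionn.
(3) is diegetic: ambient/room sound belonging to the story's physical space.
So 1 of the 3 is diegetic: (3).

1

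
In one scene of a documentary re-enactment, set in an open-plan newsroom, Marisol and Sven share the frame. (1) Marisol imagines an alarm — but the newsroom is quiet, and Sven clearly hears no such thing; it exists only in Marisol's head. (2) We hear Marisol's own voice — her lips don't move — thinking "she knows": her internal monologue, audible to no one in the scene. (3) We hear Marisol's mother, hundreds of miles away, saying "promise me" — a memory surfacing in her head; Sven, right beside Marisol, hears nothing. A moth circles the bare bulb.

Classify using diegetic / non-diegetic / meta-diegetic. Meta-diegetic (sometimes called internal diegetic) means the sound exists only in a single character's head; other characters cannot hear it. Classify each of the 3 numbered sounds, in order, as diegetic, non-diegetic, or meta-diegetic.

(1) the sound is imagined by Marisol; nothing in the story world is producing it and Sven can't hear it → meta-diegetic.
(2) is meta-diegetic: Marisol's thought-voice: a private mental sound no other character can hear.
(3) is meta-diegetic: it's Marisol's recollection rendered as sound; the other character can't hear it.

meta-diegetic, meta-diegetic, meta-diegetic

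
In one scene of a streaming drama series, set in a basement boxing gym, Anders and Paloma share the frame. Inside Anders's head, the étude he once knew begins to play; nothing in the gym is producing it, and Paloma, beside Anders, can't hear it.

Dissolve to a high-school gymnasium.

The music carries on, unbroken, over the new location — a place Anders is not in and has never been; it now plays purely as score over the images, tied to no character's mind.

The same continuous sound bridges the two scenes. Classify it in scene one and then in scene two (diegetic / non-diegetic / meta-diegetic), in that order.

meta-diegetic, non-diegetic

Scene one: the music exists only inside Anders's mind; Paloma can't hear it → meta-diegetic.
Scene two: it's detached from Anders entirely and plays over unrelated images with no in-world source — conventional underscore → non-diegetic.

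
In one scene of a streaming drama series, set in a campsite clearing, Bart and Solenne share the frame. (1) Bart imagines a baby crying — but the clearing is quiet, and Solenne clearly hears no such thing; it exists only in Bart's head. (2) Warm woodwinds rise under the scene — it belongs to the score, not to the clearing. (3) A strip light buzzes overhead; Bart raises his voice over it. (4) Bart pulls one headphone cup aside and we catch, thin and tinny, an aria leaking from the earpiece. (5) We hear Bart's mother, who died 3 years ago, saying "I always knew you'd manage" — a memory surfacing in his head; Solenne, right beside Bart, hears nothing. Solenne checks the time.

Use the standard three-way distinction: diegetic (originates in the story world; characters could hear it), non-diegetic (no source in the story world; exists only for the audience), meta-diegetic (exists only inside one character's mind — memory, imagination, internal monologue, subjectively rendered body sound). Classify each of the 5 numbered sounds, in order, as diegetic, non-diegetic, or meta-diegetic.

meta-diegetic, non-diegetic, diegetic, diegetic, meta-diegetic

(1) is meta-diegetic: subjective to Bart: the clearing is silent and Solenne hears nothing.
(2) nothing in the clearing produces it and the characters don't hear it — pure soundtrack → non-diegetic.
Sound (3): ambient/room sound belonging to the story's physical space, so diegetic.
Sound (4): the earpiece is a real device on Bart's head — source music, so diegetic.
(5) is meta-diegetic: the voice is a memory playing only inside Bart's mind; Solenne can't hear it.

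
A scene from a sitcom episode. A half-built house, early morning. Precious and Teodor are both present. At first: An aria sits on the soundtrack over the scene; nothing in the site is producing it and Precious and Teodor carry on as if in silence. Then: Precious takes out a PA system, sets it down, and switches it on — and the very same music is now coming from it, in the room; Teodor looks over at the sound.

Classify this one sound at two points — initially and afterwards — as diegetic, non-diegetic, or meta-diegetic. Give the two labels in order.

non-diegetic, diegetic

Initially: no in-world source exists and no character can hear it — underscore → non-diegetic.
Afterwards: a PA system is now a real source in the story world and the characters hear it → diegetic.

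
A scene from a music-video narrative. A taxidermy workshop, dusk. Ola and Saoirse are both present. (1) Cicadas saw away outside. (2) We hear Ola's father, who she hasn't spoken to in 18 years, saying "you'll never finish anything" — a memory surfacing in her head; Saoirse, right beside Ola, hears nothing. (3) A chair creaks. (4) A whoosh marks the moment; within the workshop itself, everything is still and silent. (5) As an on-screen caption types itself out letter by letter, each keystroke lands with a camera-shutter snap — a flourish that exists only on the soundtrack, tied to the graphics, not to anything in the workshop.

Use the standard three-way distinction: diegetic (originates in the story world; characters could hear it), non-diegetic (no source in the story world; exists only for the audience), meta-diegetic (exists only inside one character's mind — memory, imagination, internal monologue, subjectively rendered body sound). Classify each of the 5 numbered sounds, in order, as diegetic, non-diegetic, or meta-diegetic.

diegetic, meta-diegetic, diegetic, non-diegetic, non-diegetic

(1) ambient/room sound belonging to the story's physical space → diegetic.
(2) is meta-diegetic: the voice is a memory playing only inside Ola's mind; Saoirse can't hear it.
(3) is diegetic: an in-world source (a chair); characters could hear it.
(4) nothing in the scene produces it; it's an accent added for the audience → non-diegetic.
(5) is non-diegetic: it accompanies on-screen graphics, not anything inside the story world.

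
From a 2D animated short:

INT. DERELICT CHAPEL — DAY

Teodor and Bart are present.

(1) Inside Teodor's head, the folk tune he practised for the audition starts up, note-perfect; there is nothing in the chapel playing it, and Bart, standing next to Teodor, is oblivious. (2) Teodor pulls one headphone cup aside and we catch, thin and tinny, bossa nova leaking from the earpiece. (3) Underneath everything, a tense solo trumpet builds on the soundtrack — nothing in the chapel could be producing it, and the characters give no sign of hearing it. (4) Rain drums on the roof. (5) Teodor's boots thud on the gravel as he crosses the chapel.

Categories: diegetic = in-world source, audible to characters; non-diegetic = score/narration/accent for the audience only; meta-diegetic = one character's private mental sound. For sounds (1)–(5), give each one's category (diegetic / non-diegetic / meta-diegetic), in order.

(1) it lives in Teodor's subjectivity, not in the chapel → meta-diegetic.
Sound (2): the headphones are an on-screen source, so diegetic.
(3) it has no source in the story world and no character can hear it — it's underscore → non-diegetic.
(4) is diegetic: it's the actual ambient sound of the location.
(5) a character's body making contact with the set — an in-world sound → diegetic.

meta-diegetic, diegetic, non-diegetic, diegetic, diegetic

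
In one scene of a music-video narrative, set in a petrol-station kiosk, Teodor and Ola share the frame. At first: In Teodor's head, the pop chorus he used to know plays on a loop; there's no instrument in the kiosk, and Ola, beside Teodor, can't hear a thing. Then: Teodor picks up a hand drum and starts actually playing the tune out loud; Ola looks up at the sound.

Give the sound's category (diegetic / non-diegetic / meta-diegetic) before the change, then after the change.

Before the change: the tune exists only as Teodor's private memory; Ola can't hear it → meta-diegetic.
After the change: Teodor is now producing it live on a hand drum, in the room, and Ola hears it → diegetic.

meta-diegetic, diegetic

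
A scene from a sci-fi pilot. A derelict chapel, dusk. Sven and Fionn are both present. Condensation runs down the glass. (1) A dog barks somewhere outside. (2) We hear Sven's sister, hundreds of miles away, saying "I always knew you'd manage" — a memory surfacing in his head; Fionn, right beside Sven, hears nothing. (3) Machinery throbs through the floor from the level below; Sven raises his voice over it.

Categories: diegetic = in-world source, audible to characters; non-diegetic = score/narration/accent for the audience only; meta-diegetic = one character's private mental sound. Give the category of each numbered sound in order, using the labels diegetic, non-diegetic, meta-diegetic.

diegetic, meta-diegetic, diegetic

(1) is diegetic: a dog is a real object/event in the scene's world.
(2) is meta-diegetic: it's Sven's recollection rendered as sound; the other character can't hear it.
(3) it's the actual ambient sound of the location → diegetic.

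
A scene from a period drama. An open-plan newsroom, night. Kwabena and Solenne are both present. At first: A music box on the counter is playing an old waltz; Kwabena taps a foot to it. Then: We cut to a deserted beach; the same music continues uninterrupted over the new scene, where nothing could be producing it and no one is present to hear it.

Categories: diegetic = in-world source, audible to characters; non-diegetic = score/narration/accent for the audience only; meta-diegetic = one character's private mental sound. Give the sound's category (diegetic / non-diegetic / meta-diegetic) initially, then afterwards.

diegetic, non-diegetic

Initially: a music box is a real in-scene source and Kwabena reacts to it → diegetic.
Afterwards: there is no longer any in-world source and no one can hear it — it has become underscore → non-diegetic.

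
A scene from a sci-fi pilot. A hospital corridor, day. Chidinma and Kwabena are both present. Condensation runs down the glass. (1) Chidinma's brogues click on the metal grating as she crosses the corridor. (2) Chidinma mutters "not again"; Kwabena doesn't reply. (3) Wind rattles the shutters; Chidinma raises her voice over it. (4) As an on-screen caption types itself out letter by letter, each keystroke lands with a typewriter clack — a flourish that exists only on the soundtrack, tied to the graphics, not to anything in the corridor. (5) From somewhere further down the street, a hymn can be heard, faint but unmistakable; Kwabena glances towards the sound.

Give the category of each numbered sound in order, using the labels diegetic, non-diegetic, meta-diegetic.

(1) it's the physical sound of Chidinma moving in the space → diegetic.
(2) on-screen dialogue — Chidinma speaks and Kwabena is there to hear → diegetic.
Sound (3): wind is part of the location's real environment, so diegetic.
(4) is non-diegetic: sound married to a title/caption — outside the diegesis by definition.
(5) the music has an off-screen but real-world source and a character hears it → diegetic.

diegetic, diegetic, diegetic, non-diegetic, diegetic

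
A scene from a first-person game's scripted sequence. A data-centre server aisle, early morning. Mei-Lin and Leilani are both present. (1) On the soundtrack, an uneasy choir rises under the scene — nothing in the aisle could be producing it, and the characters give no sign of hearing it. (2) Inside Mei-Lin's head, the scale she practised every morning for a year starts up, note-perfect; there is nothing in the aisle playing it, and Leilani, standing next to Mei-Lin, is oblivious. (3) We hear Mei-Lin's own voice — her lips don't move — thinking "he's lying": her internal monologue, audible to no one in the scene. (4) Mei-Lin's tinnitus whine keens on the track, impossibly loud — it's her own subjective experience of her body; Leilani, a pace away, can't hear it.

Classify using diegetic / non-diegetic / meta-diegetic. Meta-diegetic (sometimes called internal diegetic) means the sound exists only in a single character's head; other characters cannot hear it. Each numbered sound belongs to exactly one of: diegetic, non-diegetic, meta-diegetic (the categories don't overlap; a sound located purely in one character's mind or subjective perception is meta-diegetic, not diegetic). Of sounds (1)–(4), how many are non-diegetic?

Sound (1): nothing in the aisle produces it and the characters don't hear it — pure soundtrack, so non-diegetic.
Sound (2): the music is a memory playing inside Mei-Lin's mind alone; no real-world source, Leilani can't hear it, so meta-diegetic.
Sound (3): internal monologue — inside Mei-Lin's mind, not spoken into the scene, so meta-diegetic.
(4) it's Mei-Lin's internal bodily sensation rendered as sound; only Mei-Lin 'hears' it → meta-diegetic.
Non-diegetic: (1) — that's 1.

1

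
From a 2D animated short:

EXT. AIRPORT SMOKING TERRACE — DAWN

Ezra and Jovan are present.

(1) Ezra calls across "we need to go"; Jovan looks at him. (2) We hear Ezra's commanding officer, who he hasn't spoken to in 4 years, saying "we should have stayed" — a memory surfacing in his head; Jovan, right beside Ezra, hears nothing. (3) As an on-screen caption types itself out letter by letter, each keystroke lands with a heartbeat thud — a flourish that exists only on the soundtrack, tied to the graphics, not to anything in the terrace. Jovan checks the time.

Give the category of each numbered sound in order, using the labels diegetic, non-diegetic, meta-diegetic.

(1) spoken by a character present in the story world → diegetic.
Sound (2): it's Ezra's recollection rendered as sound; the other character can't hear it, so meta-diegetic.
Sound (3): it accompanies on-screen graphics, not anything inside the story world, so non-diegetic.

diegetic, meta-diegetic, non-diegetic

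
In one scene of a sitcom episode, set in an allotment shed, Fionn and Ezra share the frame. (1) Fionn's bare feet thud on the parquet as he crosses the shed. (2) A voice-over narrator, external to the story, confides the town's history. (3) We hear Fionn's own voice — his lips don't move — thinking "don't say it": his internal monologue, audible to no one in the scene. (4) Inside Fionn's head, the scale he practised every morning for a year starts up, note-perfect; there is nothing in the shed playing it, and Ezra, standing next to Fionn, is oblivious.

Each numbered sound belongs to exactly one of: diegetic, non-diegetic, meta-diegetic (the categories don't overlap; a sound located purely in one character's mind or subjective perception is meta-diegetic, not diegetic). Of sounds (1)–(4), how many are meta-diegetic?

2

Sound (1): it's the physical sound of Fionn moving in the space, so diegetic.
Sound (2): commentary laid over the scene from outside the fiction, so non-diegetic.
Sound (3): Fionn's thought-voice: a private mental sound no other character can hear, so meta-diegetic.
(4) is meta-diegetic: it lives in Fionn's subjectivity, not in the shed.
Meta-diegetic: (3), (4) — that's 2.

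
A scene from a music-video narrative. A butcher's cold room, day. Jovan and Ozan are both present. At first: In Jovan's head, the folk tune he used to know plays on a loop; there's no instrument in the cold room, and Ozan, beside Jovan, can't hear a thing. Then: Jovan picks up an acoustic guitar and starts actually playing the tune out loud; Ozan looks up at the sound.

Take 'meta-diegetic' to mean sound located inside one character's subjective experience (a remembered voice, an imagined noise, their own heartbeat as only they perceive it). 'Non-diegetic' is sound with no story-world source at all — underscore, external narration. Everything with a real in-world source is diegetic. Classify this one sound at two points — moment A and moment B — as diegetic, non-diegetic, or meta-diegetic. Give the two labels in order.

Moment A: the tune exists only as Jovan's private memory; Ozan can't hear it → meta-diegetic.
Moment B: Jovan is now producing it live on an acoustic guitar, in the room, and Ozan hears it → diegetic.

meta-diegetic, diegetic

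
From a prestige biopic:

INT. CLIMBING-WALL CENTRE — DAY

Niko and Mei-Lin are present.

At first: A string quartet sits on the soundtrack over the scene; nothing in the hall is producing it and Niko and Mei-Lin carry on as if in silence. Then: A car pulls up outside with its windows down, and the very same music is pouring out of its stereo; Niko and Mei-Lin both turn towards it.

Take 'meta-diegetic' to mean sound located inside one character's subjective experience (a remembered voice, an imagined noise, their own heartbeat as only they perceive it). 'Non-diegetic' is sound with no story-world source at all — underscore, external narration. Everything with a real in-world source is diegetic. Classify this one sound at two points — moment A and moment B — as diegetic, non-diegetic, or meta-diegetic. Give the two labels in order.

non-diegetic, diegetic

Moment A: no in-world source exists and no character can hear it — underscore → non-diegetic.
Moment B: the car stereo is now a real source in the story world and the characters hear it → diegetic.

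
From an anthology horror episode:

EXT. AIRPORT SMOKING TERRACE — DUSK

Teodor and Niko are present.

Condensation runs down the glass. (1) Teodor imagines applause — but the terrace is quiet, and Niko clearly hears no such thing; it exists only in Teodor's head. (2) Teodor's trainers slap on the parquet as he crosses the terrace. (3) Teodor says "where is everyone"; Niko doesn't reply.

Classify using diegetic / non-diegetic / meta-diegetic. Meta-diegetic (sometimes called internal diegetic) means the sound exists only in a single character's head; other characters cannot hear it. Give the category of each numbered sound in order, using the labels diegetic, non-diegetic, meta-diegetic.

meta-diegetic, diegetic, diegetic

(1) the sound is imagined by Teodor; nothing in the story world is producing it and Niko can't hear it → meta-diegetic.
Sound (2): it's the physical sound of Teodor moving in the space, so diegetic.
Sound (3): spoken by a character present in the story world, so diegetic.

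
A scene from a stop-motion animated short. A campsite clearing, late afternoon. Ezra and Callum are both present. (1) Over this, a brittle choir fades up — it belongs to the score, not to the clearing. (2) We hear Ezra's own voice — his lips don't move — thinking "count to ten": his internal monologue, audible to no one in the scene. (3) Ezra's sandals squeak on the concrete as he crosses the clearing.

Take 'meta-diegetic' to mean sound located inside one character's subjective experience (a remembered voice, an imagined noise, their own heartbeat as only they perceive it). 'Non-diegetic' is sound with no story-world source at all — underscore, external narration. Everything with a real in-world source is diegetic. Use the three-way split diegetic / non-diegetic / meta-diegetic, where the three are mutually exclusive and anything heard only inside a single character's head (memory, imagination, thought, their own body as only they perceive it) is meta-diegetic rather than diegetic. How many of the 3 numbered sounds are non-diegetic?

(1) nothing in the clearing produces it and the characters don't hear it — pure soundtrack → non-diegetic.
(2) internal monologue — inside Ezra's mind, not spoken into the scene → meta-diegetic.
(3) is diegetic: a character's body making contact with the set — an in-world sound.
So 1 of the 3 is non-diegetic: (1).

1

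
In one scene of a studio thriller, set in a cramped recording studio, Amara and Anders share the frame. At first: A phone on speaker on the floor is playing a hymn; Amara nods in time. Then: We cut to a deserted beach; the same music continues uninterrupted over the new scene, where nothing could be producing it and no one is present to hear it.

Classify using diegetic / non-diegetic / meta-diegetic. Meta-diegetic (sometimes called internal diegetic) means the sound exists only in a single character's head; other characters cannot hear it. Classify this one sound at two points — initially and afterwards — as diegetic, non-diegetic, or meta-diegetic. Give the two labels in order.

diegetic, non-diegetic

Initially: a phone on speaker is a real in-scene source and Amara reacts to it → diegetic.
Afterwards: there is no longer any in-world source and no one can hear it — it has become underscore → non-diegetic.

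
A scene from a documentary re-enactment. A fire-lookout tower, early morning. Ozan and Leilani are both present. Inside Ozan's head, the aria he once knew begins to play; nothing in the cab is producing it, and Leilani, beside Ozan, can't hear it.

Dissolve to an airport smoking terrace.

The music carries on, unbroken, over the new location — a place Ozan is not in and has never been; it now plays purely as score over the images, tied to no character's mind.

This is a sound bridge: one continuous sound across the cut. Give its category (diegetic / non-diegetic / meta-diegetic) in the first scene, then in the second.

Scene one: the music exists only inside Ozan's mind; Leilani can't hear it → meta-diegetic.
Scene two: it's detached from Ozan entirely and plays over unrelated images with no in-world source — conventional underscore → non-diegetic.

meta-diegetic, non-diegetic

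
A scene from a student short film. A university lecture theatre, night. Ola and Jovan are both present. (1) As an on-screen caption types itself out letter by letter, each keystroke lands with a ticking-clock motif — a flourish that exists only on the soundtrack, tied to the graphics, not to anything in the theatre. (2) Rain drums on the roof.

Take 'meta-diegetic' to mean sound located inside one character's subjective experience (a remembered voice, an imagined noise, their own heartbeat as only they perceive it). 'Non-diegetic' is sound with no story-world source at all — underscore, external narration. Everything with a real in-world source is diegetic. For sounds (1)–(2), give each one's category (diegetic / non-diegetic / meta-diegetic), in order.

(1) is non-diegetic: the caption isn't part of the story world, so neither is the sound tied to it.
Sound (2): ambient/room sound belonging to the story's physical space, so diegetic.

non-diegetic, diegetic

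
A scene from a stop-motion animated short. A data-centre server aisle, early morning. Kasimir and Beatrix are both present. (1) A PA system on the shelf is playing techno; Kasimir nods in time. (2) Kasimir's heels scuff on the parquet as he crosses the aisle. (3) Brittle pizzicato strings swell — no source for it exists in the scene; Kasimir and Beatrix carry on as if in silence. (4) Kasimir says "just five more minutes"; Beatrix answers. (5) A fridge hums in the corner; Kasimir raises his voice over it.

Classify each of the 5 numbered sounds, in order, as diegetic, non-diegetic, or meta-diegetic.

(1) is diegetic: the music comes from an on-screen device that Kasimir responds to.
(2) Kasimir's footsteps are produced in the story world → diegetic.
(3) it has no source in the story world and no character can hear it — it's underscore → non-diegetic.
Sound (4): Kasimir is a character speaking aloud in the scene, so diegetic.
Sound (5): ambient/room sound belonging to the story's physical space, so diegetic.

diegetic, diegetic, non-diegetic, diegetic, diegetic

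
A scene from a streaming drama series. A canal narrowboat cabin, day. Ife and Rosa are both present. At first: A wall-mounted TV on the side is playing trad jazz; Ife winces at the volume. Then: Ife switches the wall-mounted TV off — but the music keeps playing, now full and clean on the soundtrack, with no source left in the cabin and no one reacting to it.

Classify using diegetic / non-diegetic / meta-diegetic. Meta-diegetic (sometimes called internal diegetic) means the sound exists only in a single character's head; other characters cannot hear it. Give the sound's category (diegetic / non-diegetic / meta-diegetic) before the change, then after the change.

diegetic, non-diegetic

Before the change: a wall-mounted TV is a real in-scene source and Ife reacts to it → diegetic.
After the change: there is no longer any in-world source and no one can hear it — it has become underscore → non-diegetic.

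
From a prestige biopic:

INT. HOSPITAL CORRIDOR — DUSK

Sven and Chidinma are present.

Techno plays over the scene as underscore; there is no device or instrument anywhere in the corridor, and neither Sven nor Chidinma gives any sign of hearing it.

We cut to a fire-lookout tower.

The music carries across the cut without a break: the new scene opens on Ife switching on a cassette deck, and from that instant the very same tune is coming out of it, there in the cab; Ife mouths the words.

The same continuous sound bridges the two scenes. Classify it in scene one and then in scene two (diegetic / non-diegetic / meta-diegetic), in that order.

non-diegetic, diegetic

Scene one: there's no in-world source anywhere and no character hears it — underscore for the audience only → non-diegetic.
Scene two: once Ife turns on a cassette deck, the music has a real source in the story world and Ife reacts to it → diegetic.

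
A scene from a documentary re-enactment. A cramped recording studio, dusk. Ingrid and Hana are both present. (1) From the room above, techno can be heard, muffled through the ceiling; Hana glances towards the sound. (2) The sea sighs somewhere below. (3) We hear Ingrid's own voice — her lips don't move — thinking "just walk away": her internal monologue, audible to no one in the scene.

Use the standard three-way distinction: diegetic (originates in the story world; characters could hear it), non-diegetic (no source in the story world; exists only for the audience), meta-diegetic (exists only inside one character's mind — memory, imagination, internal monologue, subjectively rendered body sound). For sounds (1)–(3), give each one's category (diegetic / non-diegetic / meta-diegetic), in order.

diegetic, diegetic, meta-diegetic

Sound (1): it's coming from the room above — a location within the story world — and Hana reacts, so diegetic.
(2) is diegetic: ambient/room sound belonging to the story's physical space.
Sound (3): Ingrid's thought-voice: a private mental sound no other character can hear, so meta-diegetic.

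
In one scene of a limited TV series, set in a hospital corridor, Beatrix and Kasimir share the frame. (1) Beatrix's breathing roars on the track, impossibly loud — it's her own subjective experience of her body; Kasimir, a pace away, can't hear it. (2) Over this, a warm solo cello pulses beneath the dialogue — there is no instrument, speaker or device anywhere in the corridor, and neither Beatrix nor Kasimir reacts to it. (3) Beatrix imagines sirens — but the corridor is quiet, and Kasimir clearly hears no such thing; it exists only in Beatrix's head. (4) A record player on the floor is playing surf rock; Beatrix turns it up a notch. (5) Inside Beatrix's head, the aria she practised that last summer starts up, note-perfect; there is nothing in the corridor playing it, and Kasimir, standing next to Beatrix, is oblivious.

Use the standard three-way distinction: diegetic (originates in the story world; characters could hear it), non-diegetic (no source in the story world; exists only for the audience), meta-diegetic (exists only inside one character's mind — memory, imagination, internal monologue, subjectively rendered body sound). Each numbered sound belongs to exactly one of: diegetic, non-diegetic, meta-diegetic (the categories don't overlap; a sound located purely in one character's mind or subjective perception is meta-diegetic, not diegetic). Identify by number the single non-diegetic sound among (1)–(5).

2

Sound (1): it's Beatrix's internal bodily sensation rendered as sound; only Beatrix 'hears' it, so meta-diegetic.
(2) is non-diegetic: score with no on-screen or off-screen source; it exists for the audience alone.
Sound (3): subjective to Beatrix: the corridor is silent and Kasimir hears nothing, so meta-diegetic.
(4) is diegetic: source music from a record player, which exists in the story world.
Sound (5): the music is a memory playing inside Beatrix's mind alone; no real-world source, Kasimir can't hear it, so meta-diegetic.
Only (2) is non-diegetic.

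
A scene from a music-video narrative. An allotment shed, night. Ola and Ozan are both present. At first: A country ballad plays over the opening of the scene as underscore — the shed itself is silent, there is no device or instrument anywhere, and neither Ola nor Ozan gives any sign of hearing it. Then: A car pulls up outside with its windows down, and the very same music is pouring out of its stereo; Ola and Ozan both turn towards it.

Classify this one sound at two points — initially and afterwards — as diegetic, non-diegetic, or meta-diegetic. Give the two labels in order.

non-diegetic, diegetic

Initially: no in-world source exists and no character can hear it — underscore → non-diegetic.
Afterwards: the car stereo is now a real source in the story world and the characters hear it → diegetic.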